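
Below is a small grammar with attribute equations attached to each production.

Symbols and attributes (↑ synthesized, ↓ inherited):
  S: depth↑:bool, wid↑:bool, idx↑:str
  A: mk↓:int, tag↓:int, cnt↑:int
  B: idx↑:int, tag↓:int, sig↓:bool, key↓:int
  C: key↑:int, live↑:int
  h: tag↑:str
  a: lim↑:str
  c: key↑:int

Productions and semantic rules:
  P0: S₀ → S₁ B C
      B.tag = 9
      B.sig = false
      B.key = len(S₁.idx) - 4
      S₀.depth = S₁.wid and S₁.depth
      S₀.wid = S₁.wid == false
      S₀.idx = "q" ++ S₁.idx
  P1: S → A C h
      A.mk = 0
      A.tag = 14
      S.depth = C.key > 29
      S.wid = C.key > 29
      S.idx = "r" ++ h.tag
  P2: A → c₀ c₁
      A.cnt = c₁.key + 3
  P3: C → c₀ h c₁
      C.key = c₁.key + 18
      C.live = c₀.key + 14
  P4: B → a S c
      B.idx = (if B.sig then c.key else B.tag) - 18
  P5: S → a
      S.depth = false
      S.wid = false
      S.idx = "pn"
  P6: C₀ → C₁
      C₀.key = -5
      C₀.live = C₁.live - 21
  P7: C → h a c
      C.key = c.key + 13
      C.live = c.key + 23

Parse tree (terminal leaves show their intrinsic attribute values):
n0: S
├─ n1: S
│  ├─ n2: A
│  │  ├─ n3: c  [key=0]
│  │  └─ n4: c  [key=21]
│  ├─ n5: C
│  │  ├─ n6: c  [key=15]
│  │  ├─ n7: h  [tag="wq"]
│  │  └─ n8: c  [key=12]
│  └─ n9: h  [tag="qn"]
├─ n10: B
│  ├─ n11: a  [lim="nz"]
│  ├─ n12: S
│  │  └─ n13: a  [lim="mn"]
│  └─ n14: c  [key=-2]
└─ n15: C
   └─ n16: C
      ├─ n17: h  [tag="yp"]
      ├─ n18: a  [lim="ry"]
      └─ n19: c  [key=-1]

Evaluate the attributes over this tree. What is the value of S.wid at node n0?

1. n2.mk = 0  [0]
2. n2.tag = 14  [14]
3. n3.key = 0  [terminal]
4. n4.key = 21  [terminal]
5. n2.cnt = 24  [c₁.key + 3]
6. n6.key = 15  [terminal]
7. n7.tag = "wq"  [terminal]
8. n8.key = 12  [terminal]
9. n5.key = 30  [c₁.key + 18]
10. n5.live = 29  [c₀.key + 14]
11. n9.tag = "qn"  [terminal]
12. n1.depth = true  [C.key > 29]
13. n1.wid = true  [C.key > 29]
14. n1.idx = "rqn"  ["r" ++ h.tag]
15. n10.tag = 9  [9]
16. n10.sig = false  [false]
17. n10.key = -1  [len(S₁.idx) - 4]
18. n11.lim = "nz"  [terminal]
19. n13.lim = "mn"  [terminal]
20. n12.depth = false  [false]
21. n12.wid = false  [false]
22. n12.idx = "pn"  ["pn"]
23. n14.key = -2  [terminal]
24. n10.idx = -9  [(if B.sig then c.key else B.tag) - 18]
25. n17.tag = "yp"  [terminal]
26. n18.lim = "ry"  [terminal]
27. n19.key = -1  [terminal]
28. n16.key = 12  [c.key + 13]
29. n16.live = 22  [c.key + 23]
30. n15.key = -5  [-5]
31. n15.live = 1  [C₁.live - 21]
32. n0.depth = true  [S₁.wid and S₁.depth]
33. n0.wid = false  [S₁.wid == false]
34. n0.idx = "qrqn"  ["q" ++ S₁.idx]

false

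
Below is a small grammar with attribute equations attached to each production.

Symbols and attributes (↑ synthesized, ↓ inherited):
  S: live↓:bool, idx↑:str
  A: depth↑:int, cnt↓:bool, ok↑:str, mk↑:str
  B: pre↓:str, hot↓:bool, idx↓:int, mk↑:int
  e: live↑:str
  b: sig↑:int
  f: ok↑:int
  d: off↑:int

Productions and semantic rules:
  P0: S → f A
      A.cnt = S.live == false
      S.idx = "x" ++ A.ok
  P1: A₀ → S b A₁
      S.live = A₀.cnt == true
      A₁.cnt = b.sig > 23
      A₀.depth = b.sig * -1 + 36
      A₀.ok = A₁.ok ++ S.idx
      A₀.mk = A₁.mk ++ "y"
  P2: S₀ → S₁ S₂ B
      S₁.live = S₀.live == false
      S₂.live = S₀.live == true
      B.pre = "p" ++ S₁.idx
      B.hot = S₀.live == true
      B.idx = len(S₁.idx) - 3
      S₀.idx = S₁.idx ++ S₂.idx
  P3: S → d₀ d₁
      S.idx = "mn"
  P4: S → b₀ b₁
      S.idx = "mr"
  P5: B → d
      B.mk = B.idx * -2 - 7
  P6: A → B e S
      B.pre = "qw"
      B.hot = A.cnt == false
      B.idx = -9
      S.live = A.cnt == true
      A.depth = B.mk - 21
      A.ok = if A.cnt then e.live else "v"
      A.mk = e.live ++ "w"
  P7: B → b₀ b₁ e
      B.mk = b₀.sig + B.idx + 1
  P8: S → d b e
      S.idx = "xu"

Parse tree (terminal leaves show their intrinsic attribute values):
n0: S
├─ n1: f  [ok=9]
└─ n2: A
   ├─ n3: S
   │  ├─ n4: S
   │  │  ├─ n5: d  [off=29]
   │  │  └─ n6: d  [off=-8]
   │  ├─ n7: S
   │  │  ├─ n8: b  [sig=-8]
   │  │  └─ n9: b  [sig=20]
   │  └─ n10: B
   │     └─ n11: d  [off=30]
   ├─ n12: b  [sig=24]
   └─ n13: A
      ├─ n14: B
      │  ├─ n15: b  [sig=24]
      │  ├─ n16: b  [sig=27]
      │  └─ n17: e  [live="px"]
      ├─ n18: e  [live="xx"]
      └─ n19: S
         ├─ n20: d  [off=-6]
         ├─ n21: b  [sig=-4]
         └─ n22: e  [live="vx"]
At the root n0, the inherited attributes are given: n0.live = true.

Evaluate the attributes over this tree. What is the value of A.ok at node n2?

"xxmnmr"

1. n0.live = true  [given at root]
2. n1.ok = 9  [terminal]
3. n2.cnt = false  [S.live == false]
4. n3.live = false  [A₀.cnt == true]
5. n4.live = true  [S₀.live == false]
6. n5.off = 29  [terminal]
7. n6.off = -8  [terminal]
8. n4.idx = "mn"  ["mn"]
9. n7.live = false  [S₀.live == true]
10. n8.sig = -8  [terminal]
11. n9.sig = 20  [terminal]
12. n7.idx = "mr"  ["mr"]
13. n10.pre = "pmn"  ["p" ++ S₁.idx]
14. n10.hot = false  [S₀.live == true]
15. n10.idx = -1  [len(S₁.idx) - 3]
16. n11.off = 30  [terminal]
17. n10.mk = -5  [B.idx * -2 - 7]
18. n3.idx = "mnmr"  [S₁.idx ++ S₂.idx]
19. n12.sig = 24  [terminal]
20. n13.cnt = true  [b.sig > 23]
21. n14.pre = "qw"  ["qw"]
22. n14.hot = false  [A.cnt == false]
23. n14.idx = -9  [-9]
24. n15.sig = 24  [terminal]
25. n16.sig = 27  [terminal]
26. n17.live = "px"  [terminal]
27. n14.mk = 16  [b₀.sig + B.idx + 1]
28. n18.live = "xx"  [terminal]
29. n19.live = true  [A.cnt == true]
30. n20.off = -6  [terminal]
31. n21.sig = -4  [terminal]
32. n22.live = "vx"  [terminal]
33. n19.idx = "xu"  ["xu"]
34. n13.depth = -5  [B.mk - 21]
35. n13.ok = "xx"  [if A.cnt then e.live else "v"]
36. n13.mk = "xxw"  [e.live ++ "w"]
37. n2.depth = 12  [b.sig * -1 + 36]
38. n2.ok = "xxmnmr"  [A₁.ok ++ S.idx]
39. n2.mk = "xxwy"  [A₁.mk ++ "y"]
40. n0.idx = "xxxmnmr"  ["x" ++ A.ok]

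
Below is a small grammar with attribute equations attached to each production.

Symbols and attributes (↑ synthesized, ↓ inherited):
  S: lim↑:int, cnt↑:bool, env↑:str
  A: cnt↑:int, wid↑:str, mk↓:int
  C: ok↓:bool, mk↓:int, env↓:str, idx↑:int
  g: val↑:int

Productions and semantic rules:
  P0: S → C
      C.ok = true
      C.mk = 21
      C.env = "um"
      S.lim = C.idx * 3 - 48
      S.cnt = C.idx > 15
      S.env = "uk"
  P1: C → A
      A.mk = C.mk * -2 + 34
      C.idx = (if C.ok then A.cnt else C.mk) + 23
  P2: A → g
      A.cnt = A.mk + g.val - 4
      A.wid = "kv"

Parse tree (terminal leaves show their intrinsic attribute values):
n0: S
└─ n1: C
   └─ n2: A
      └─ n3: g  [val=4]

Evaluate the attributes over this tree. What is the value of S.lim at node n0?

-3

1. n1.ok = true  [true]
2. n1.mk = 21  [21]
3. n1.env = "um"  ["um"]
4. n2.mk = -8  [C.mk * -2 + 34]
5. n3.val = 4  [terminal]
6. n2.cnt = -8  [A.mk + g.val - 4]
7. n2.wid = "kv"  ["kv"]
8. n1.idx = 15  [(if C.ok then A.cnt else C.mk) + 23]
9. n0.lim = -3  [C.idx * 3 - 48]
10. n0.cnt = false  [C.idx > 15]
11. n0.env = "uk"  ["uk"]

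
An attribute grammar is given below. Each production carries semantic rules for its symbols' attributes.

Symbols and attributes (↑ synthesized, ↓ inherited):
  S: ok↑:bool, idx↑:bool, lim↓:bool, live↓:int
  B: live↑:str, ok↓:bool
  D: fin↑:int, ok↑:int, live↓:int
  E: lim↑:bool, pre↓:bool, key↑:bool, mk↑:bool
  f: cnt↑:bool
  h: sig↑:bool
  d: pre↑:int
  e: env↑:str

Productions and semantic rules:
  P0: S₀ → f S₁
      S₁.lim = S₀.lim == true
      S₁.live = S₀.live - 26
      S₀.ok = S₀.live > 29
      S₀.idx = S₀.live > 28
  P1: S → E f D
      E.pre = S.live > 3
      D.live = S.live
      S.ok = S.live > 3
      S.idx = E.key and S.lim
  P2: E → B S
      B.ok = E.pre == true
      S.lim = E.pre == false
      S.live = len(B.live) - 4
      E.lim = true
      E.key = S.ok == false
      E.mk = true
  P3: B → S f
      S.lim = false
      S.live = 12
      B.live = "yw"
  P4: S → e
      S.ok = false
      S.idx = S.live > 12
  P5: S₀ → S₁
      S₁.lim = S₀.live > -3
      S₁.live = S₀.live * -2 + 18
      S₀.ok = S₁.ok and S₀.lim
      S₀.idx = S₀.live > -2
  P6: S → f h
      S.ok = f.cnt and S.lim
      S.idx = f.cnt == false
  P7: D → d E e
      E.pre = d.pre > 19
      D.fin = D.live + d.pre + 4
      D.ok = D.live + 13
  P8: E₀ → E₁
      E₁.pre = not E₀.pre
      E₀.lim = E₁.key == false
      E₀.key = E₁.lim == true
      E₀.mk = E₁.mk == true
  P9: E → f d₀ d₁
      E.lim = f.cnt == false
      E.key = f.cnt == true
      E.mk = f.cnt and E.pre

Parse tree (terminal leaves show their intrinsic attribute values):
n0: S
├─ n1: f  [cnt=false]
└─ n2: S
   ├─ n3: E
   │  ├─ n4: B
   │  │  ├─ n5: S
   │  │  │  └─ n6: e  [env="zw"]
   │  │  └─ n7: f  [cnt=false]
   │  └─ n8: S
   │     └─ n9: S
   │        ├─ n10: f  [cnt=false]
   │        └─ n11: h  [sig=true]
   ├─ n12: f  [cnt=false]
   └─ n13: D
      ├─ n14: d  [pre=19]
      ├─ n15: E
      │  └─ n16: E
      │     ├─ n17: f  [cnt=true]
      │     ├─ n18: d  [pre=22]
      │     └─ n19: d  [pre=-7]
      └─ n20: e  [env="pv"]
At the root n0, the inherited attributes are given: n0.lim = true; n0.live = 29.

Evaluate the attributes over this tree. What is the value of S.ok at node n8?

false

1. n0.lim = true  [given at root]
2. n0.live = 29  [given at root]
3. n1.cnt = false  [terminal]
4. n2.lim = true  [S₀.lim == true]
5. n2.live = 3  [S₀.live - 26]
6. n3.pre = false  [S.live > 3]
7. n4.ok = false  [E.pre == true]
8. n5.lim = false  [false]
9. n5.live = 12  [12]
10. n6.env = "zw"  [terminal]
11. n5.ok = false  [false]
12. n5.idx = false  [S.live > 12]
13. n7.cnt = false  [terminal]
14. n4.live = "yw"  ["yw"]
15. n8.lim = true  [E.pre == false]
16. n8.live = -2  [len(B.live) - 4]
17. n9.lim = true  [S₀.live > -3]
18. n9.live = 22  [S₀.live * -2 + 18]
19. n10.cnt = false  [terminal]
20. n11.sig = true  [terminal]
21. n9.ok = false  [f.cnt and S.lim]
22. n9.idx = true  [f.cnt == false]
23. n8.ok = false  [S₁.ok and S₀.lim]
24. n8.idx = false  [S₀.live > -2]
25. n3.lim = true  [true]
26. n3.key = true  [S.ok == false]
27. n3.mk = true  [true]
28. n12.cnt = false  [terminal]
29. n13.live = 3  [S.live]
30. n14.pre = 19  [terminal]
31. n15.pre = false  [d.pre > 19]
32. n16.pre = true  [not E₀.pre]
33. n17.cnt = true  [terminal]
34. n18.pre = 22  [terminal]
35. n19.pre = -7  [terminal]
36. n16.lim = false  [f.cnt == false]
37. n16.key = true  [f.cnt == true]
38. n16.mk = true  [f.cnt and E.pre]
39. n15.lim = false  [E₁.key == false]
40. n15.key = false  [E₁.lim == true]
41. n15.mk = true  [E₁.mk == true]
42. n20.env = "pv"  [terminal]
43. n13.fin = 26  [D.live + d.pre + 4]
44. n13.ok = 16  [D.live + 13]
45. n2.ok = false  [S.live > 3]
46. n2.idx = true  [E.key and S.lim]
47. n0.ok = false  [S₀.live > 29]
48. n0.idx = true  [S₀.live > 28]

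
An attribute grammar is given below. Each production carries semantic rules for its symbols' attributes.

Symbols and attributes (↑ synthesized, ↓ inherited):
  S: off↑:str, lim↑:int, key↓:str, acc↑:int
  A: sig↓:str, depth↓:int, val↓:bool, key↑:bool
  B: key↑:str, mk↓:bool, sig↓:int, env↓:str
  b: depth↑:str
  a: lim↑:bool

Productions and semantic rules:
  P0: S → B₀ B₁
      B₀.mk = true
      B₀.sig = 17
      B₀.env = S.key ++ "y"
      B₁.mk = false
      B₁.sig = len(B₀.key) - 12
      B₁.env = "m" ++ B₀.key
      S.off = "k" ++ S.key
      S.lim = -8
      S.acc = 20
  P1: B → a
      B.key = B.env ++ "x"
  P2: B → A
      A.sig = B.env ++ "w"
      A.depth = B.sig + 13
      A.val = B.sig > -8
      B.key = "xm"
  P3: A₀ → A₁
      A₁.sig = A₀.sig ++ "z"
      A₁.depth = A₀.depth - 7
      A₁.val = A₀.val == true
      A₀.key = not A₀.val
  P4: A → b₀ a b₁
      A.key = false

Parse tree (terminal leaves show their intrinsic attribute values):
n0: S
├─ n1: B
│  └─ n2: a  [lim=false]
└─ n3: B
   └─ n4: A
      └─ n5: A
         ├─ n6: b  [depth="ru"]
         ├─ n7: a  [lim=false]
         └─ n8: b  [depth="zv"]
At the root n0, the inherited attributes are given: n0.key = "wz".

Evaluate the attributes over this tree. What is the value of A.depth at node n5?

-2

1. n0.key = "wz"  [given at root]
2. n1.mk = true  [true]
3. n1.sig = 17  [17]
4. n1.env = "wzy"  [S.key ++ "y"]
5. n2.lim = false  [terminal]
6. n1.key = "wzyx"  [B.env ++ "x"]
7. n3.mk = false  [false]
8. n3.sig = -8  [len(B₀.key) - 12]
9. n3.env = "mwzyx"  ["m" ++ B₀.key]
10. n4.sig = "mwzyxw"  [B.env ++ "w"]
11. n4.depth = 5  [B.sig + 13]
12. n4.val = false  [B.sig > -8]
13. n5.sig = "mwzyxwz"  [A₀.sig ++ "z"]
14. n5.depth = -2  [A₀.depth - 7]
15. n5.val = false  [A₀.val == true]
16. n6.depth = "ru"  [terminal]
17. n7.lim = false  [terminal]
18. n8.depth = "zv"  [terminal]
19. n5.key = false  [false]
20. n4.key = true  [not A₀.val]
21. n3.key = "xm"  ["xm"]
22. n0.off = "kwz"  ["k" ++ S.key]
23. n0.lim = -8  [-8]
24. n0.acc = 20  [20]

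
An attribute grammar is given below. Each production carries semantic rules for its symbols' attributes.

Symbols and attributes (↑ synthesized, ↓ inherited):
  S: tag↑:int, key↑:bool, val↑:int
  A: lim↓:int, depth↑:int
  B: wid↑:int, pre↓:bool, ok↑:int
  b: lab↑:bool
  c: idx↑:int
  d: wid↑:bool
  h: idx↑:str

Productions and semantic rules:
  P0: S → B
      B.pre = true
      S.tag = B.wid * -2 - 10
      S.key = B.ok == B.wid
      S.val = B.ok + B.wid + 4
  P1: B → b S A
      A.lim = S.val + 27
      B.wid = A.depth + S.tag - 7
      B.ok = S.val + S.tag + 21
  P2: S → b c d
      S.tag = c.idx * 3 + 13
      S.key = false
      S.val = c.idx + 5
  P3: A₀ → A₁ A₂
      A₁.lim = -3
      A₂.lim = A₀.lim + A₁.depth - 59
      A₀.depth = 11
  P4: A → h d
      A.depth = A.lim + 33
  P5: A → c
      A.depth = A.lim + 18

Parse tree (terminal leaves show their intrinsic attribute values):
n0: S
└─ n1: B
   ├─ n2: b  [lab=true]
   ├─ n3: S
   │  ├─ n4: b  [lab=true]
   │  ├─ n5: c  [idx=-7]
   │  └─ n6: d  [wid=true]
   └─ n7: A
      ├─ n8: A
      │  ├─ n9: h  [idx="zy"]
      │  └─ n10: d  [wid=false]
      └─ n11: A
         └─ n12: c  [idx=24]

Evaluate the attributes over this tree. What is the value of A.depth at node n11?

1. n1.pre = true  [true]
2. n2.lab = true  [terminal]
3. n4.lab = true  [terminal]
4. n5.idx = -7  [terminal]
5. n6.wid = true  [terminal]
6. n3.tag = -8  [c.idx * 3 + 13]
7. n3.key = false  [false]
8. n3.val = -2  [c.idx + 5]
9. n7.lim = 25  [S.val + 27]
10. n8.lim = -3  [-3]
11. n9.idx = "zy"  [terminal]
12. n10.wid = false  [terminal]
13. n8.depth = 30  [A.lim + 33]
14. n11.lim = -4  [A₀.lim + A₁.depth - 59]
15. n12.idx = 24  [terminal]
16. n11.depth = 14  [A.lim + 18]
17. n7.depth = 11  [11]
18. n1.wid = -4  [A.depth + S.tag - 7]
19. n1.ok = 11  [S.val + S.tag + 21]
20. n0.tag = -2  [B.wid * -2 - 10]
21. n0.key = false  [B.ok == B.wid]
22. n0.val = 11  [B.ok + B.wid + 4]

14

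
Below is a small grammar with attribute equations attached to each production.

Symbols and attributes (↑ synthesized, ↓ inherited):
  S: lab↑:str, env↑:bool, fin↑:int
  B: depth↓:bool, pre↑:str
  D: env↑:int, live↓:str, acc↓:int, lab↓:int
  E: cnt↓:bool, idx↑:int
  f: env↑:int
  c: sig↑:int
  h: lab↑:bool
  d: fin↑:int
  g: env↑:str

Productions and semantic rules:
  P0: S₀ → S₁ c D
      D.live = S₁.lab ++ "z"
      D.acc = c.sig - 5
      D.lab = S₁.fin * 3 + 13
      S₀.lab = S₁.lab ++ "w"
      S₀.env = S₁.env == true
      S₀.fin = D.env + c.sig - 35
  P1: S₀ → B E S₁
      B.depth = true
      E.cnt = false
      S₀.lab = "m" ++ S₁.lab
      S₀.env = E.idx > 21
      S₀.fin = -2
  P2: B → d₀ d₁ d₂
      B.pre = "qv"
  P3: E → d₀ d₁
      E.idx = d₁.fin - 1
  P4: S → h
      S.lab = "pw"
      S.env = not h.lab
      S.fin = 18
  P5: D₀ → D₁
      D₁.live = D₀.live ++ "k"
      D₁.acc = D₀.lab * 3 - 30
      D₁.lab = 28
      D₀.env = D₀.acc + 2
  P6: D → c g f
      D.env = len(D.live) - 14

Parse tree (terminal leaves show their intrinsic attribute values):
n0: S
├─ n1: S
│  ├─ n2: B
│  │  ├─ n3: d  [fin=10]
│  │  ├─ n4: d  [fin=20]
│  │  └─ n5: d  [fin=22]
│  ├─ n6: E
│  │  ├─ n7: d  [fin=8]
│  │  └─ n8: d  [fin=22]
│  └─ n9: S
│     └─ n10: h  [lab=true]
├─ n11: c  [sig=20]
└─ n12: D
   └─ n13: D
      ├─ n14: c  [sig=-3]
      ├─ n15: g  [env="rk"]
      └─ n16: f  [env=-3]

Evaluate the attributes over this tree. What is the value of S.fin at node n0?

2

1. n2.depth = true  [true]
2. n3.fin = 10  [terminal]
3. n4.fin = 20  [terminal]
4. n5.fin = 22  [terminal]
5. n2.pre = "qv"  ["qv"]
6. n6.cnt = false  [false]
7. n7.fin = 8  [terminal]
8. n8.fin = 22  [terminal]
9. n6.idx = 21  [d₁.fin - 1]
10. n10.lab = true  [terminal]
11. n9.lab = "pw"  ["pw"]
12. n9.env = false  [not h.lab]
13. n9.fin = 18  [18]
14. n1.lab = "mpw"  ["m" ++ S₁.lab]
15. n1.env = false  [E.idx > 21]
16. n1.fin = -2  [-2]
17. n11.sig = 20  [terminal]
18. n12.live = "mpwz"  [S₁.lab ++ "z"]
19. n12.acc = 15  [c.sig - 5]
20. n12.lab = 7  [S₁.fin * 3 + 13]
21. n13.live = "mpwzk"  [D₀.live ++ "k"]
22. n13.acc = -9  [D₀.lab * 3 - 30]
23. n13.lab = 28  [28]
24. n14.sig = -3  [terminal]
25. n15.env = "rk"  [terminal]
26. n16.env = -3  [terminal]
27. n13.env = -9  [len(D.live) - 14]
28. n12.env = 17  [D₀.acc + 2]
29. n0.lab = "mpww"  [S₁.lab ++ "w"]
30. n0.env = false  [S₁.env == true]
31. n0.fin = 2  [D.env + c.sig - 35]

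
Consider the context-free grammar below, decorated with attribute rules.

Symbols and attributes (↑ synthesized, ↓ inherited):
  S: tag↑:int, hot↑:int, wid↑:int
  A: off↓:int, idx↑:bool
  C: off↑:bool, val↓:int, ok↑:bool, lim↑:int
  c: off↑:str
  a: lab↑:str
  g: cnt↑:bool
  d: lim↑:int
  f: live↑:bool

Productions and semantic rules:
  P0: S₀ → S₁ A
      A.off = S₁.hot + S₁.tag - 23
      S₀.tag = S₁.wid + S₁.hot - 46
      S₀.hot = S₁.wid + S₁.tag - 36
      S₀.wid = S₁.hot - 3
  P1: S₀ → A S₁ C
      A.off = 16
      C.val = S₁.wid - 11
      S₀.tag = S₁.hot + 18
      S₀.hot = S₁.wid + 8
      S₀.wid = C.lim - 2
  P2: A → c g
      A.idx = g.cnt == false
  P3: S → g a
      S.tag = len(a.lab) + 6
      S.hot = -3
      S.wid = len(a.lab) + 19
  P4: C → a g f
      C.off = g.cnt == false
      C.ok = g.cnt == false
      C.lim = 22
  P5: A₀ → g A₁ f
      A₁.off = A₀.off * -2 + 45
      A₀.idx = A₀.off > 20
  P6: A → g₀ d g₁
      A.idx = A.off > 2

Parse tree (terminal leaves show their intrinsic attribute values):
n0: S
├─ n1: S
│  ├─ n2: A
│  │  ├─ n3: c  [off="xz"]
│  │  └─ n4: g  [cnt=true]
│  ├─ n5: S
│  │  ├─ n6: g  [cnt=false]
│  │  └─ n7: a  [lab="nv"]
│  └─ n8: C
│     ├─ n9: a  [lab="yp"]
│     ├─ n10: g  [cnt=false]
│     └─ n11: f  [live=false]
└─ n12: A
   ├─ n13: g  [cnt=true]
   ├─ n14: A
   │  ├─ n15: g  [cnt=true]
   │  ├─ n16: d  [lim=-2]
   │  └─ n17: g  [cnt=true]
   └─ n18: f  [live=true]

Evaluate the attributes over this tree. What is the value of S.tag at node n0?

3

1. n2.off = 16  [16]
2. n3.off = "xz"  [terminal]
3. n4.cnt = true  [terminal]
4. n2.idx = false  [g.cnt == false]
5. n6.cnt = false  [terminal]
6. n7.lab = "nv"  [terminal]
7. n5.tag = 8  [len(a.lab) + 6]
8. n5.hot = -3  [-3]
9. n5.wid = 21  [len(a.lab) + 19]
10. n8.val = 10  [S₁.wid - 11]
11. n9.lab = "yp"  [terminal]
12. n10.cnt = false  [terminal]
13. n11.live = false  [terminal]
14. n8.off = true  [g.cnt == false]
15. n8.ok = true  [g.cnt == false]
16. n8.lim = 22  [22]
17. n1.tag = 15  [S₁.hot + 18]
18. n1.hot = 29  [S₁.wid + 8]
19. n1.wid = 20  [C.lim - 2]
20. n12.off = 21  [S₁.hot + S₁.tag - 23]
21. n13.cnt = true  [terminal]
22. n14.off = 3  [A₀.off * -2 + 45]
23. n15.cnt = true  [terminal]
24. n16.lim = -2  [terminal]
25. n17.cnt = true  [terminal]
26. n14.idx = true  [A.off > 2]
27. n18.live = true  [terminal]
28. n12.idx = true  [A₀.off > 20]
29. n0.tag = 3  [S₁.wid + S₁.hot - 46]
30. n0.hot = -1  [S₁.wid + S₁.tag - 36]
31. n0.wid = 26  [S₁.hot - 3]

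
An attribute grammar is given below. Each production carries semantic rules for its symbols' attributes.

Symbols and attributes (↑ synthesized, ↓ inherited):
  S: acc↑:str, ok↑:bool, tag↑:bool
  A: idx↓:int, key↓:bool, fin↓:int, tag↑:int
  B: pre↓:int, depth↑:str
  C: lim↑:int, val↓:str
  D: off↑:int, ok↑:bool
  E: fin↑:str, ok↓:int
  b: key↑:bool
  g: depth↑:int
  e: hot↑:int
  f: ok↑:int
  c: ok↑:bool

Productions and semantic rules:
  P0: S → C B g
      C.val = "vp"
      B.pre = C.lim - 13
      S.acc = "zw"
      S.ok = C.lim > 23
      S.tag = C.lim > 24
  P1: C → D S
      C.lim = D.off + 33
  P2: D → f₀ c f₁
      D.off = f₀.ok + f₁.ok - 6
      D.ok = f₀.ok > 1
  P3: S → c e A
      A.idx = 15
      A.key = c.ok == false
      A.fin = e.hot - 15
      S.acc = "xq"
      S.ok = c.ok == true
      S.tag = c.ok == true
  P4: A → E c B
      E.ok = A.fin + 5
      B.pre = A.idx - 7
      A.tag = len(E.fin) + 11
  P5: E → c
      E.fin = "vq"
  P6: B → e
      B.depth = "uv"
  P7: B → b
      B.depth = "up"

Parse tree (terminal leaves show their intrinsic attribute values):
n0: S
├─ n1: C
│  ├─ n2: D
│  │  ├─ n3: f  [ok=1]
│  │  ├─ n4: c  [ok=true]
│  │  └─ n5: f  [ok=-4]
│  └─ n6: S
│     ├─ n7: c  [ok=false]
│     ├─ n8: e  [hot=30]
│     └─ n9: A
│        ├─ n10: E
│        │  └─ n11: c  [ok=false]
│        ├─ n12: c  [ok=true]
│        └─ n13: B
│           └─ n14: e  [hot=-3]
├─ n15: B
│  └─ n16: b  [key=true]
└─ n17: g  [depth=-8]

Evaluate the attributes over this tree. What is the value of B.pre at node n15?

1. n1.val = "vp"  ["vp"]
2. n3.ok = 1  [terminal]
3. n4.ok = true  [terminal]
4. n5.ok = -4  [terminal]
5. n2.off = -9  [f₀.ok + f₁.ok - 6]
6. n2.ok = false  [f₀.ok > 1]
7. n7.ok = false  [terminal]
8. n8.hot = 30  [terminal]
9. n9.idx = 15  [15]
10. n9.key = true  [c.ok == false]
11. n9.fin = 15  [e.hot - 15]
12. n10.ok = 20  [A.fin + 5]
13. n11.ok = false  [terminal]
14. n10.fin = "vq"  ["vq"]
15. n12.ok = true  [terminal]
16. n13.pre = 8  [A.idx - 7]
17. n14.hot = -3  [terminal]
18. n13.depth = "uv"  ["uv"]
19. n9.tag = 13  [len(E.fin) + 11]
20. n6.acc = "xq"  ["xq"]
21. n6.ok = false  [c.ok == true]
22. n6.tag = false  [c.ok == true]
23. n1.lim = 24  [D.off + 33]
24. n15.pre = 11  [C.lim - 13]
25. n16.key = true  [terminal]
26. n15.depth = "up"  ["up"]
27. n17.depth = -8  [terminal]
28. n0.acc = "zw"  ["zw"]
29. n0.ok = true  [C.lim > 23]
30. n0.tag = false  [C.lim > 24]

11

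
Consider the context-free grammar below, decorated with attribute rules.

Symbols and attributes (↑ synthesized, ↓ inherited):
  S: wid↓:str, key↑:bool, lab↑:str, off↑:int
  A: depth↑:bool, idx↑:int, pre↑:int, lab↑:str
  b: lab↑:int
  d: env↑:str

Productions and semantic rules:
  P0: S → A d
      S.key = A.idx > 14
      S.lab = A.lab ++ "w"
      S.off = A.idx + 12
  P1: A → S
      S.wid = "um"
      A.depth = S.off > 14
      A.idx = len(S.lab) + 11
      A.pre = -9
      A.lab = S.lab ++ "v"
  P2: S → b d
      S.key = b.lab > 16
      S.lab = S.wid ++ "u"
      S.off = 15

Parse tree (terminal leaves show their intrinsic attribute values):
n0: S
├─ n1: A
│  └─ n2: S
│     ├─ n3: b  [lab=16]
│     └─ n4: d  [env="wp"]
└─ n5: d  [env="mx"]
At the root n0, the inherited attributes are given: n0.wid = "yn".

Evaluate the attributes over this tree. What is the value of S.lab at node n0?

1. n0.wid = "yn"  [given at root]
2. n2.wid = "um"  ["um"]
3. n3.lab = 16  [terminal]
4. n4.env = "wp"  [terminal]
5. n2.key = false  [b.lab > 16]
6. n2.lab = "umu"  [S.wid ++ "u"]
7. n2.off = 15  [15]
8. n1.depth = true  [S.off > 14]
9. n1.idx = 14  [len(S.lab) + 11]
10. n1.pre = -9  [-9]
11. n1.lab = "umuv"  [S.lab ++ "v"]
12. n5.env = "mx"  [terminal]
13. n0.key = false  [A.idx > 14]
14. n0.lab = "umuvw"  [A.lab ++ "w"]
15. n0.off = 26  [A.idx + 12]

"umuvw"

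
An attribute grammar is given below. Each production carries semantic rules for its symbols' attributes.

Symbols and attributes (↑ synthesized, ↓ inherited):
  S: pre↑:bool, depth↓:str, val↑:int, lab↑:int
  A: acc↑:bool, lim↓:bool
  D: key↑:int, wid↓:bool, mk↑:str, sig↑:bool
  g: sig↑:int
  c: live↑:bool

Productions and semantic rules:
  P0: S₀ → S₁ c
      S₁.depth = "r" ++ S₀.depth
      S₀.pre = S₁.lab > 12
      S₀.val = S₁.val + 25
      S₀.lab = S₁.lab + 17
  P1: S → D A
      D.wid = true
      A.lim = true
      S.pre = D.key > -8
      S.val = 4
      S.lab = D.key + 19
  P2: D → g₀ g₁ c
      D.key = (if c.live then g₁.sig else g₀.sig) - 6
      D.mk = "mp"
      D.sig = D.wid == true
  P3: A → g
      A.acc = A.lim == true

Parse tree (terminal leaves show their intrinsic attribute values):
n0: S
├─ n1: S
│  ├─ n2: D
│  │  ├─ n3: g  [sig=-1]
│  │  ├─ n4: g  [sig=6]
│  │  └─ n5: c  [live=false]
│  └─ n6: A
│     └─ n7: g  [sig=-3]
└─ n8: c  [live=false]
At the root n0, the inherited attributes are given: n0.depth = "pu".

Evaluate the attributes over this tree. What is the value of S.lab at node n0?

1. n0.depth = "pu"  [given at root]
2. n1.depth = "rpu"  ["r" ++ S₀.depth]
3. n2.wid = true  [true]
4. n3.sig = -1  [terminal]
5. n4.sig = 6  [terminal]
6. n5.live = false  [terminal]
7. n2.key = -7  [(if c.live then g₁.sig else g₀.sig) - 6]
8. n2.mk = "mp"  ["mp"]
9. n2.sig = true  [D.wid == true]
10. n6.lim = true  [true]
11. n7.sig = -3  [terminal]
12. n6.acc = true  [A.lim == true]
13. n1.pre = true  [D.key > -8]
14. n1.val = 4  [4]
15. n1.lab = 12  [D.key + 19]
16. n8.live = false  [terminal]
17. n0.pre = false  [S₁.lab > 12]
18. n0.val = 29  [S₁.val + 25]
19. n0.lab = 29  [S₁.lab + 17]

29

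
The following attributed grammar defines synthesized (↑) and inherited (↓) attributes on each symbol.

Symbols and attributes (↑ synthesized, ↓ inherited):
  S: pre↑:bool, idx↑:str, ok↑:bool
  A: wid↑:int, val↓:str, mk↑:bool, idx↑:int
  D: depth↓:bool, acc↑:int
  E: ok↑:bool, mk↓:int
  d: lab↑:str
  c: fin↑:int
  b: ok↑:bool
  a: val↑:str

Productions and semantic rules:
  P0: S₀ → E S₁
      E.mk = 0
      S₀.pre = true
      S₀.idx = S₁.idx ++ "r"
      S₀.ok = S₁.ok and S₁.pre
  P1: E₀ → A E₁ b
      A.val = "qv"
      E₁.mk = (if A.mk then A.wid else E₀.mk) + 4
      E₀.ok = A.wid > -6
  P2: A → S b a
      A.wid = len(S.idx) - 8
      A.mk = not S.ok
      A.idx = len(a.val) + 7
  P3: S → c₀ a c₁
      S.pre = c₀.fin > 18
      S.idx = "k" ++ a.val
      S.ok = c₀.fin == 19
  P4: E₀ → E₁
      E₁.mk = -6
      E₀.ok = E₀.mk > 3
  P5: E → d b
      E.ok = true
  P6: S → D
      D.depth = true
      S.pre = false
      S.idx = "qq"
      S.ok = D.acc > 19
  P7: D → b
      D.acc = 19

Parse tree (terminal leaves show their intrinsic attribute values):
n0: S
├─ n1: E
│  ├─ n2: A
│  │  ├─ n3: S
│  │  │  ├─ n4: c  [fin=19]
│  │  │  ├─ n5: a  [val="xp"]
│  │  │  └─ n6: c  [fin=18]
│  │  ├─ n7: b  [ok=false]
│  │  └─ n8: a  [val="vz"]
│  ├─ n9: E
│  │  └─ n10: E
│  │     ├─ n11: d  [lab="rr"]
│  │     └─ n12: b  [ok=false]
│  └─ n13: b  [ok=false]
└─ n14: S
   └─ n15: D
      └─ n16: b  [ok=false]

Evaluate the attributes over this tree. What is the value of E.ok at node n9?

true

1. n1.mk = 0  [0]
2. n2.val = "qv"  ["qv"]
3. n4.fin = 19  [terminal]
4. n5.val = "xp"  [terminal]
5. n6.fin = 18  [terminal]
6. n3.pre = true  [c₀.fin > 18]
7. n3.idx = "kxp"  ["k" ++ a.val]
8. n3.ok = true  [c₀.fin == 19]
9. n7.ok = false  [terminal]
10. n8.val = "vz"  [terminal]
11. n2.wid = -5  [len(S.idx) - 8]
12. n2.mk = false  [not S.ok]
13. n2.idx = 9  [len(a.val) + 7]
14. n9.mk = 4  [(if A.mk then A.wid else E₀.mk) + 4]
15. n10.mk = -6  [-6]
16. n11.lab = "rr"  [terminal]
17. n12.ok = false  [terminal]
18. n10.ok = true  [true]
19. n9.ok = true  [E₀.mk > 3]
20. n13.ok = false  [terminal]
21. n1.ok = true  [A.wid > -6]
22. n15.depth = true  [true]
23. n16.ok = false  [terminal]
24. n15.acc = 19  [19]
25. n14.pre = false  [false]
26. n14.idx = "qq"  ["qq"]
27. n14.ok = false  [D.acc > 19]
28. n0.pre = true  [true]
29. n0.idx = "qqr"  [S₁.idx ++ "r"]
30. n0.ok = false  [S₁.ok and S₁.pre]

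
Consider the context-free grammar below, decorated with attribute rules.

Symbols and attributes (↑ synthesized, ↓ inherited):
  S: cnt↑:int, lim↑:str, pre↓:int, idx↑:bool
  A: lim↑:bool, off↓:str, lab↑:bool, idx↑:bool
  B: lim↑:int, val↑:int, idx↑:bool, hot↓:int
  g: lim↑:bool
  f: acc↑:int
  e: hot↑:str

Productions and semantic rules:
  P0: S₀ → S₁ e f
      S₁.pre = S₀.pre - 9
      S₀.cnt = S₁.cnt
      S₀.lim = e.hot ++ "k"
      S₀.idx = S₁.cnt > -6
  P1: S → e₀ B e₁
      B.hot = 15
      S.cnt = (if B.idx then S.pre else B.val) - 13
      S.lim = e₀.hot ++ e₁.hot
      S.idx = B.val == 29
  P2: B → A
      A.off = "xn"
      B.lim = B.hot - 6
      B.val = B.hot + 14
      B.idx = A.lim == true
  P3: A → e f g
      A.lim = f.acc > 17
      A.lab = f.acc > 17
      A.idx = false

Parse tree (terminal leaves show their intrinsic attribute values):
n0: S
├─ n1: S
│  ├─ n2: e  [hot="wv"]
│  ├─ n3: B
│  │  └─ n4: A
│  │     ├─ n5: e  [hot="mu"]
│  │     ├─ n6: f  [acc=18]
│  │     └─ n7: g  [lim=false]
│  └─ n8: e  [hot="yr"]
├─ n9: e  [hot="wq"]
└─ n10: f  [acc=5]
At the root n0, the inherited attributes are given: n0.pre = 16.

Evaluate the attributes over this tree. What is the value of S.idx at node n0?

false

1. n0.pre = 16  [given at root]
2. n1.pre = 7  [S₀.pre - 9]
3. n2.hot = "wv"  [terminal]
4. n3.hot = 15  [15]
5. n4.off = "xn"  ["xn"]
6. n5.hot = "mu"  [terminal]
7. n6.acc = 18  [terminal]
8. n7.lim = false  [terminal]
9. n4.lim = true  [f.acc > 17]
10. n4.lab = true  [f.acc > 17]
11. n4.idx = false  [false]
12. n3.lim = 9  [B.hot - 6]
13. n3.val = 29  [B.hot + 14]
14. n3.idx = true  [A.lim == true]
15. n8.hot = "yr"  [terminal]
16. n1.cnt = -6  [(if B.idx then S.pre else B.val) - 13]
17. n1.lim = "wvyr"  [e₀.hot ++ e₁.hot]
18. n1.idx = true  [B.val == 29]
19. n9.hot = "wq"  [terminal]
20. n10.acc = 5  [terminal]
21. n0.cnt = -6  [S₁.cnt]
22. n0.lim = "wqk"  [e.hot ++ "k"]
23. n0.idx = false  [S₁.cnt > -6]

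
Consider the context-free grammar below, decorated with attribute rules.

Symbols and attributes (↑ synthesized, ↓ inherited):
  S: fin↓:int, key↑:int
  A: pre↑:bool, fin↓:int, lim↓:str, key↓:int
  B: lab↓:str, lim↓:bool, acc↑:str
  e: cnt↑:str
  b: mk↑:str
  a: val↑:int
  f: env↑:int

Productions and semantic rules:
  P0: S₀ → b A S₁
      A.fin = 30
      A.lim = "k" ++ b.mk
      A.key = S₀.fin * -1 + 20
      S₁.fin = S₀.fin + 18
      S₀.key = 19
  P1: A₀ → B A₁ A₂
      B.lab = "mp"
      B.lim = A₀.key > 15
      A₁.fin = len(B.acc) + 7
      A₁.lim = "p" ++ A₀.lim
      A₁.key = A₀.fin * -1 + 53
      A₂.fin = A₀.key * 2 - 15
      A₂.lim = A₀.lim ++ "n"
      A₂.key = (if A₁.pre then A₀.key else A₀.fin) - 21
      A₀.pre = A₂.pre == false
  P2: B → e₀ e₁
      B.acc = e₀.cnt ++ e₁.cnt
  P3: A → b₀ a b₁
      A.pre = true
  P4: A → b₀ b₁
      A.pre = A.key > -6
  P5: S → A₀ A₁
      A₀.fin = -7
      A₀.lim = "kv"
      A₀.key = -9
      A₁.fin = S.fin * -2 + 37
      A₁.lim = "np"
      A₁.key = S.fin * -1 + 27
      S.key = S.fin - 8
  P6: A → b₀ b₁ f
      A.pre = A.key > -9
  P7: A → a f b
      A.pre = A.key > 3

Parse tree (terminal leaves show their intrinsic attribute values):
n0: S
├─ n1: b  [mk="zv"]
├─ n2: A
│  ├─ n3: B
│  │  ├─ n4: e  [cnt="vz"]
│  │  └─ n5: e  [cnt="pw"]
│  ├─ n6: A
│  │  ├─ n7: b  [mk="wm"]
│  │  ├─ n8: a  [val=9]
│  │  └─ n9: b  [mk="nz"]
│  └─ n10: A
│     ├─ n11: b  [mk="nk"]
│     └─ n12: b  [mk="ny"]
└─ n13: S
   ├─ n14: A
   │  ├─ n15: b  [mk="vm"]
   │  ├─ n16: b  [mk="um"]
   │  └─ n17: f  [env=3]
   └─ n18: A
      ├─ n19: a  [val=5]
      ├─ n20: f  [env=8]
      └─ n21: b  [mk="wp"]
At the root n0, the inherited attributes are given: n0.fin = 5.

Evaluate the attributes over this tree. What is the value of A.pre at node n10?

1. n0.fin = 5  [given at root]
2. n1.mk = "zv"  [terminal]
3. n2.fin = 30  [30]
4. n2.lim = "kzv"  ["k" ++ b.mk]
5. n2.key = 15  [S₀.fin * -1 + 20]
6. n3.lab = "mp"  ["mp"]
7. n3.lim = false  [A₀.key > 15]
8. n4.cnt = "vz"  [terminal]
9. n5.cnt = "pw"  [terminal]
10. n3.acc = "vzpw"  [e₀.cnt ++ e₁.cnt]
11. n6.fin = 11  [len(B.acc) + 7]
12. n6.lim = "pkzv"  ["p" ++ A₀.lim]
13. n6.key = 23  [A₀.fin * -1 + 53]
14. n7.mk = "wm"  [terminal]
15. n8.val = 9  [terminal]
16. n9.mk = "nz"  [terminal]
17. n6.pre = true  [true]
18. n10.fin = 15  [A₀.key * 2 - 15]
19. n10.lim = "kzvn"  [A₀.lim ++ "n"]
20. n10.key = -6  [(if A₁.pre then A₀.key else A₀.fin) - 21]
21. n11.mk = "nk"  [terminal]
22. n12.mk = "ny"  [terminal]
23. n10.pre = false  [A.key > -6]
24. n2.pre = true  [A₂.pre == false]
25. n13.fin = 23  [S₀.fin + 18]
26. n14.fin = -7  [-7]
27. n14.lim = "kv"  ["kv"]
28. n14.key = -9  [-9]
29. n15.mk = "vm"  [terminal]
30. n16.mk = "um"  [terminal]
31. n17.env = 3  [terminal]
32. n14.pre = false  [A.key > -9]
33. n18.fin = -9  [S.fin * -2 + 37]
34. n18.lim = "np"  ["np"]
35. n18.key = 4  [S.fin * -1 + 27]
36. n19.val = 5  [terminal]
37. n20.env = 8  [terminal]
38. n21.mk = "wp"  [terminal]
39. n18.pre = true  [A.key > 3]
40. n13.key = 15  [S.fin - 8]
41. n0.key = 19  [19]

false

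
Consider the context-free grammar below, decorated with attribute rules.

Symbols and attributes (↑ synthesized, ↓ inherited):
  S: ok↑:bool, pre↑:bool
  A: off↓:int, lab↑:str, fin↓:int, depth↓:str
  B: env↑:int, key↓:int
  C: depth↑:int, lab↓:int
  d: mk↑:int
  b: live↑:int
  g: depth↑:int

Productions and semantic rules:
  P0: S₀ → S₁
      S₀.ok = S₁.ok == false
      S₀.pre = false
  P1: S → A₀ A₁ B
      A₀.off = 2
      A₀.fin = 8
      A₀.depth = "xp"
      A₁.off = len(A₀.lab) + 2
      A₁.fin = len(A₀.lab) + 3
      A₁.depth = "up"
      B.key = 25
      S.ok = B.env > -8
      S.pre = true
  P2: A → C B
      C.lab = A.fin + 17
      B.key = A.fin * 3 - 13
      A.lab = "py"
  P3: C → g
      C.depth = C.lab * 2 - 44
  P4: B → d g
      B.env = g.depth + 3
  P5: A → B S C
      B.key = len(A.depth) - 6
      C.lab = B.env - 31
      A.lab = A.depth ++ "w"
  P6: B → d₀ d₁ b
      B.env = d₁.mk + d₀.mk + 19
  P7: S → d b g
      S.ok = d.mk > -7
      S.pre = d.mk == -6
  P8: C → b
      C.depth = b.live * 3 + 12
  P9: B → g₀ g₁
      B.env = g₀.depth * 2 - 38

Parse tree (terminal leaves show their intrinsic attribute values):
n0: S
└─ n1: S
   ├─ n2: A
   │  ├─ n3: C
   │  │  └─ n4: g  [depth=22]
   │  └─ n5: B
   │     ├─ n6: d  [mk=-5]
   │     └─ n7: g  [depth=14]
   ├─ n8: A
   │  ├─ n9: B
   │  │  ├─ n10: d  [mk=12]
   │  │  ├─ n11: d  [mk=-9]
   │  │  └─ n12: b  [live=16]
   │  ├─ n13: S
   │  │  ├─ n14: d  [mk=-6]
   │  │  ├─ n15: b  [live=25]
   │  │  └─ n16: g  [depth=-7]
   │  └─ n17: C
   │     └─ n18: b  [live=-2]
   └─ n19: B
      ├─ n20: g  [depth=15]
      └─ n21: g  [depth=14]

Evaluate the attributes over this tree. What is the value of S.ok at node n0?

1. n2.off = 2  [2]
2. n2.fin = 8  [8]
3. n2.depth = "xp"  ["xp"]
4. n3.lab = 25  [A.fin + 17]
5. n4.depth = 22  [terminal]
6. n3.depth = 6  [C.lab * 2 - 44]
7. n5.key = 11  [A.fin * 3 - 13]
8. n6.mk = -5  [terminal]
9. n7.depth = 14  [terminal]
10. n5.env = 17  [g.depth + 3]
11. n2.lab = "py"  ["py"]
12. n8.off = 4  [len(A₀.lab) + 2]
13. n8.fin = 5  [len(A₀.lab) + 3]
14. n8.depth = "up"  ["up"]
15. n9.key = -4  [len(A.depth) - 6]
16. n10.mk = 12  [terminal]
17. n11.mk = -9  [terminal]
18. n12.live = 16  [terminal]
19. n9.env = 22  [d₁.mk + d₀.mk + 19]
20. n14.mk = -6  [terminal]
21. n15.live = 25  [terminal]
22. n16.depth = -7  [terminal]
23. n13.ok = true  [d.mk > -7]
24. n13.pre = true  [d.mk == -6]
25. n17.lab = -9  [B.env - 31]
26. n18.live = -2  [terminal]
27. n17.depth = 6  [b.live * 3 + 12]
28. n8.lab = "upw"  [A.depth ++ "w"]
29. n19.key = 25  [25]
30. n20.depth = 15  [terminal]
31. n21.depth = 14  [terminal]
32. n19.env = -8  [g₀.depth * 2 - 38]
33. n1.ok = false  [B.env > -8]
34. n1.pre = true  [true]
35. n0.ok = true  [S₁.ok == false]
36. n0.pre = false  [false]

true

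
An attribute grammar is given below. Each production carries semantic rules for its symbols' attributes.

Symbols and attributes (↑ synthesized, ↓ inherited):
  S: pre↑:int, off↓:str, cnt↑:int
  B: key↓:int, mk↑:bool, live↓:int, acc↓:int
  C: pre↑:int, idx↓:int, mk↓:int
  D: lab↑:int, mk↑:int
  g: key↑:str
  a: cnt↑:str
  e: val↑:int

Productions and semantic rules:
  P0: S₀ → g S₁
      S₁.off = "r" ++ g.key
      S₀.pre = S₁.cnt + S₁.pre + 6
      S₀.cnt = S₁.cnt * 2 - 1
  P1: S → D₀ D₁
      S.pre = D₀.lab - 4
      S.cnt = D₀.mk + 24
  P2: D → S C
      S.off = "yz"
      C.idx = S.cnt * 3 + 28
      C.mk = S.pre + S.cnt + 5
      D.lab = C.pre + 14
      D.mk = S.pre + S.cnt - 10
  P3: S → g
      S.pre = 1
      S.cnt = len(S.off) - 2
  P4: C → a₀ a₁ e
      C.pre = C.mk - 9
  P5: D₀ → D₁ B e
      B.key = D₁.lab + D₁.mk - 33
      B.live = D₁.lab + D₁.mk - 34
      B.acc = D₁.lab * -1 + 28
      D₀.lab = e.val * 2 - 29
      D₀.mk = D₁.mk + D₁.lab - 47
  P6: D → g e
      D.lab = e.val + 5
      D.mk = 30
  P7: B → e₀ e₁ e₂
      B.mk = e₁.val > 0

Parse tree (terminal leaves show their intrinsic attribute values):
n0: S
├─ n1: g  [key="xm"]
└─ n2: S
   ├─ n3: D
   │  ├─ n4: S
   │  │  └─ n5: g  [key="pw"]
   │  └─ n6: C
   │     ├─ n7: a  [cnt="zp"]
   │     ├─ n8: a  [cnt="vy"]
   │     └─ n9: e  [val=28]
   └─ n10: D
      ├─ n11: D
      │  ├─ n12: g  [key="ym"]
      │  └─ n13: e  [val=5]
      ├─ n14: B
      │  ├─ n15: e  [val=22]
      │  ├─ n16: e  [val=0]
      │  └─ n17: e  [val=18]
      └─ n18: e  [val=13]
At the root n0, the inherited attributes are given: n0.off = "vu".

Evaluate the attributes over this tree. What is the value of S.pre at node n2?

7

1. n0.off = "vu"  [given at root]
2. n1.key = "xm"  [terminal]
3. n2.off = "rxm"  ["r" ++ g.key]
4. n4.off = "yz"  ["yz"]
5. n5.key = "pw"  [terminal]
6. n4.pre = 1  [1]
7. n4.cnt = 0  [len(S.off) - 2]
8. n6.idx = 28  [S.cnt * 3 + 28]
9. n6.mk = 6  [S.pre + S.cnt + 5]
10. n7.cnt = "zp"  [terminal]
11. n8.cnt = "vy"  [terminal]
12. n9.val = 28  [terminal]
13. n6.pre = -3  [C.mk - 9]
14. n3.lab = 11  [C.pre + 14]
15. n3.mk = -9  [S.pre + S.cnt - 10]
16. n12.key = "ym"  [terminal]
17. n13.val = 5  [terminal]
18. n11.lab = 10  [e.val + 5]
19. n11.mk = 30  [30]
20. n14.key = 7  [D₁.lab + D₁.mk - 33]
21. n14.live = 6  [D₁.lab + D₁.mk - 34]
22. n14.acc = 18  [D₁.lab * -1 + 28]
23. n15.val = 22  [terminal]
24. n16.val = 0  [terminal]
25. n17.val = 18  [terminal]
26. n14.mk = false  [e₁.val > 0]
27. n18.val = 13  [terminal]
28. n10.lab = -3  [e.val * 2 - 29]
29. n10.mk = -7  [D₁.mk + D₁.lab - 47]
30. n2.pre = 7  [D₀.lab - 4]
31. n2.cnt = 15  [D₀.mk + 24]
32. n0.pre = 28  [S₁.cnt + S₁.pre + 6]
33. n0.cnt = 29  [S₁.cnt * 2 - 1]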